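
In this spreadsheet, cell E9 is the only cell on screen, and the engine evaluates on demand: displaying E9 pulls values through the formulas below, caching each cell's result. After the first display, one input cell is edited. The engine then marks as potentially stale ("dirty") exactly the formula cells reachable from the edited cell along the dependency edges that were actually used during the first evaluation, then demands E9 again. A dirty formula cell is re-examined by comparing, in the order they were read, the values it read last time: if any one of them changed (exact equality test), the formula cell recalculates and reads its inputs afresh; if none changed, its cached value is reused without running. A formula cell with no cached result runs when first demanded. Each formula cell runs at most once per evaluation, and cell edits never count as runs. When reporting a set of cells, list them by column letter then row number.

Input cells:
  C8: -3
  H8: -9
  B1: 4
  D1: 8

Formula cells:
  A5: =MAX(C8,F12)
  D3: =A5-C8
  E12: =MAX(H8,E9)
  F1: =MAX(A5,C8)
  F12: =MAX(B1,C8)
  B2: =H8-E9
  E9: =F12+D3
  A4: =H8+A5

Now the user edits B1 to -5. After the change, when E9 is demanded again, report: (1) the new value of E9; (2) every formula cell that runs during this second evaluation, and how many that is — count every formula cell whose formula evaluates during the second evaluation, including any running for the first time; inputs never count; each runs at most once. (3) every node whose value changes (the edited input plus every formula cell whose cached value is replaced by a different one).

E9 now evaluates to -3.
Run set: A5, D3, E9, F12 (4 run).
Changed values: A5, B1, D3, E9, F12.

Initial pass — values computed on the first demand:
  F12 = MAX(4, -3) = 4
  A5 = MAX(-3, 4) = 4
  D3 = 4 - -3 = 7
  E9 = 4 + 7 = 11

Second demand — change propagation:
  F12: re-runs because B1 4->-5; new result -3.
  A5: re-runs because F12 4->-3; new result -3.
  D3: re-runs because A5 4->-3; new result 0.
  E9: re-runs because F12 4->-3; D3 7->0; new result -3.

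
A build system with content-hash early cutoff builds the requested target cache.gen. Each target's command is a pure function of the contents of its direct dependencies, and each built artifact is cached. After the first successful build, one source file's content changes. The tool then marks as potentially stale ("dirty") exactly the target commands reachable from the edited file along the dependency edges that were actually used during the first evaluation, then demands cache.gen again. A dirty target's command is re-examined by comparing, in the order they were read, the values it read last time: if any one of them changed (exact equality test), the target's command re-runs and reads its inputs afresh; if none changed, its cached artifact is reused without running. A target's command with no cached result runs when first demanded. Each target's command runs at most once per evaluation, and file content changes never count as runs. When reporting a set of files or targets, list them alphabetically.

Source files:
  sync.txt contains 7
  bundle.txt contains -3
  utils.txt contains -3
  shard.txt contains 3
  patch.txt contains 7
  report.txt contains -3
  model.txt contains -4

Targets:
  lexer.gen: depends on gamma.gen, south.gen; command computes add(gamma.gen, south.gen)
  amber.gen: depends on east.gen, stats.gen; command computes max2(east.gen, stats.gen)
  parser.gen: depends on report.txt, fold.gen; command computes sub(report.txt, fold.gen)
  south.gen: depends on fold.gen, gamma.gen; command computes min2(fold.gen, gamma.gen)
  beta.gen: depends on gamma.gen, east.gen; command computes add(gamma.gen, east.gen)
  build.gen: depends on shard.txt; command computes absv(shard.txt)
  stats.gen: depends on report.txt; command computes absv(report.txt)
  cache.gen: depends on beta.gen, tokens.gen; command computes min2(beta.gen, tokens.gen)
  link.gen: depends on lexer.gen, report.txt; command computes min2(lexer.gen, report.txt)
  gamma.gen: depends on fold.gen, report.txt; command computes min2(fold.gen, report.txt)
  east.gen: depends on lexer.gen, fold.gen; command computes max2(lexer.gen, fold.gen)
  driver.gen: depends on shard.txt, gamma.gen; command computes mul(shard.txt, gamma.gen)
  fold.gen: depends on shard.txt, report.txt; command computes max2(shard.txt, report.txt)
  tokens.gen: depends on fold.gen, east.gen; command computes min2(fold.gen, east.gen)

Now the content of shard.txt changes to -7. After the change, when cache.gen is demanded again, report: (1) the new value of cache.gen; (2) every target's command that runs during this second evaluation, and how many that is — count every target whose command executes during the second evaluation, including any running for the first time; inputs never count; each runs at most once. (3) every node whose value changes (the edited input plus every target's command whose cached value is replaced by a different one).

First evaluation (everything demanded from the output):
  fold.gen = max2(3, -3) = 3
  gamma.gen = min2(3, -3) = -3
  south.gen = min2(3, -3) = -3
  lexer.gen = add(-3, -3) = -6
  east.gen = max2(-6, 3) = 3
  beta.gen = add(-3, 3) = 0
  tokens.gen = min2(3, 3) = 3
  cache.gen = min2(0, 3) = 0

Propagation after the edit:
  fold.gen: runs — shard.txt 3->-7; result -3.
  gamma.gen: runs — fold.gen 3->-3; result -3 (same value as before).
  south.gen: runs — fold.gen 3->-3; result -3 (same value as before).
  lexer.gen: checked — values it read are unchanged (gamma.gen unchanged, south.gen unchanged); reused cached -6 without running.
  east.gen: runs — fold.gen 3->-3; result -3.
  beta.gen: runs — east.gen 3->-3; result -6.
  tokens.gen: runs — fold.gen 3->-3; east.gen 3->-3; result -3.
  cache.gen: runs — beta.gen 0->-6; tokens.gen 3->-3; result -6.

Key observation: the cutoff stops propagation at lexer.gen — its inputs' values are unchanged, so it reuses its cache.

New value of cache.gen: -6.
Target commands that run: beta.gen, cache.gen, east.gen, fold.gen, gamma.gen, south.gen, tokens.gen — 7 in total.
Values that change: beta.gen, cache.gen, east.gen, fold.gen, shard.txt, tokens.gen.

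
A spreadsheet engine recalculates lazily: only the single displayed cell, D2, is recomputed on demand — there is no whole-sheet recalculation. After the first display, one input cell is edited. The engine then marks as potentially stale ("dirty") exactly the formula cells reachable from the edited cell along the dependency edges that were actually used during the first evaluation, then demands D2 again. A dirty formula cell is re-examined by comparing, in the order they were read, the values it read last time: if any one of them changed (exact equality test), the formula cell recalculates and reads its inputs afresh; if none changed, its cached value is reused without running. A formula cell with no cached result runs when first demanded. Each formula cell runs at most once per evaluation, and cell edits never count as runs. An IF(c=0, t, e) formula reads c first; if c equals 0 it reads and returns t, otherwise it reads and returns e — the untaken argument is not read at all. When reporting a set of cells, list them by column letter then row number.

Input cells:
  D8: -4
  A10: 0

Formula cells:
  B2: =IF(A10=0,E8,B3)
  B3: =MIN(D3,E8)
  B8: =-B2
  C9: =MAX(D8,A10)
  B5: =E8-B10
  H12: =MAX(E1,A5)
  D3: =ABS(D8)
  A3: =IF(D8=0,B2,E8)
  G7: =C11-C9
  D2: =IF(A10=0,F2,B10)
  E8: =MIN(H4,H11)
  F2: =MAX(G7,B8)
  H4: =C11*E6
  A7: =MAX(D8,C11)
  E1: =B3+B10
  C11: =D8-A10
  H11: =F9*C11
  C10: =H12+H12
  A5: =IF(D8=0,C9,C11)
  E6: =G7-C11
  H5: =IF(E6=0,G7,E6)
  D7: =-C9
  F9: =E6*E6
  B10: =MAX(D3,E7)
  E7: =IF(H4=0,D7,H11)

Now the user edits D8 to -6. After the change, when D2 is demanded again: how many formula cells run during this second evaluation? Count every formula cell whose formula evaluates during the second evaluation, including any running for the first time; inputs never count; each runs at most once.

First evaluation (everything demanded from the output):
  C9 = MAX(-4, 0) = 0
  C11 = -4 - 0 = -4
  G7 = -4 - 0 = -4
  E6 = -4 - -4 = 0
  F9 = 0 * 0 = 0
  H4 = -4 * 0 = 0
  H11 = 0 * -4 = 0
  E8 = MIN(0, 0) = 0
  B2 = IF(A10=0: A10=0 -> then branch E8) = 0
  B8 = -(0) = 0
  F2 = MAX(-4, 0) = 0
  D2 = IF(A10=0: A10=0 -> then branch F2) = 0

Propagation after the edit:
  C9: runs — D8 -4->-6; result 0 (same value as before).
  C11: runs — D8 -4->-6; result -6.
  G7: runs — C11 -4->-6; result -6.
  E6: runs — G7 -4->-6; C11 -4->-6; result 0 (same value as before).
  F9: checked — values it read are unchanged (E6 unchanged, E6 unchanged); reused cached 0 without running.
  H4: runs — C11 -4->-6; result 0 (same value as before).
  H11: runs — C11 -4->-6; result 0 (same value as before).
  E8: checked — values it read are unchanged (H4 unchanged, H11 unchanged); reused cached 0 without running.
  B2: checked — values it read are unchanged (A10 unchanged, E8 unchanged); reused cached 0 without running.
  B8: checked — values it read are unchanged (B2 unchanged); reused cached 0 without running.
  F2: runs — G7 -4->-6; result 0 (same value as before).
  D2: checked — values it read are unchanged (A10 unchanged, F2 unchanged); reused cached 0 without running.

Key observation: the cutoff stops propagation at F9 — its inputs' values are unchanged, so it reuses its cache.

Formula cells that run: C9, C11, E6, F2, G7, H4, H11 — 7 in total.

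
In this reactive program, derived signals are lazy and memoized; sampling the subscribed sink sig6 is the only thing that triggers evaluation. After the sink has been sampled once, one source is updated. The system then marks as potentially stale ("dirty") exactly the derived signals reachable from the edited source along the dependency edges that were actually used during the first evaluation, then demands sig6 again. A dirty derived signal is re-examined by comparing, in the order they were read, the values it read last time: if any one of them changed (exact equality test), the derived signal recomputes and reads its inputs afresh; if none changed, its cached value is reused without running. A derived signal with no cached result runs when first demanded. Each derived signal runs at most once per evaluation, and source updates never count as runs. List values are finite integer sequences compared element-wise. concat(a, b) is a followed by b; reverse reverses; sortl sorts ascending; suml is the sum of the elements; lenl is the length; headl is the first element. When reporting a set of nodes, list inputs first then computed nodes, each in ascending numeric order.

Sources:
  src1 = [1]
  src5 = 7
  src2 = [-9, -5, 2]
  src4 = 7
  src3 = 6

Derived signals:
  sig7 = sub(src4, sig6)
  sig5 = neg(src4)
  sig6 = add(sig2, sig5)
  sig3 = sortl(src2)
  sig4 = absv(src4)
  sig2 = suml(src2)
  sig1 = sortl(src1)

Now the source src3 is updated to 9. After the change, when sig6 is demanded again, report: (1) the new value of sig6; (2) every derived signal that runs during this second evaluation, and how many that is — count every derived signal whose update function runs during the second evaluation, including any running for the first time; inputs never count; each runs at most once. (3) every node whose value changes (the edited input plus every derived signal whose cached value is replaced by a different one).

First demand of the output computes:
  sig2 = suml([-9, -5, 2]) = -12
  sig5 = neg(7) = -7
  sig6 = add(-12, -7) = -19

After the edit, cleaning proceeds:
  no node depends on src3 at all; the second demand re-runs nothing.

Note the shortcut — nothing in the graph depends on src3 at all, so no recomputation happens.

Demanding sig6 again yields -19.
0 derived signals run: none.
The nodes whose values change: src3.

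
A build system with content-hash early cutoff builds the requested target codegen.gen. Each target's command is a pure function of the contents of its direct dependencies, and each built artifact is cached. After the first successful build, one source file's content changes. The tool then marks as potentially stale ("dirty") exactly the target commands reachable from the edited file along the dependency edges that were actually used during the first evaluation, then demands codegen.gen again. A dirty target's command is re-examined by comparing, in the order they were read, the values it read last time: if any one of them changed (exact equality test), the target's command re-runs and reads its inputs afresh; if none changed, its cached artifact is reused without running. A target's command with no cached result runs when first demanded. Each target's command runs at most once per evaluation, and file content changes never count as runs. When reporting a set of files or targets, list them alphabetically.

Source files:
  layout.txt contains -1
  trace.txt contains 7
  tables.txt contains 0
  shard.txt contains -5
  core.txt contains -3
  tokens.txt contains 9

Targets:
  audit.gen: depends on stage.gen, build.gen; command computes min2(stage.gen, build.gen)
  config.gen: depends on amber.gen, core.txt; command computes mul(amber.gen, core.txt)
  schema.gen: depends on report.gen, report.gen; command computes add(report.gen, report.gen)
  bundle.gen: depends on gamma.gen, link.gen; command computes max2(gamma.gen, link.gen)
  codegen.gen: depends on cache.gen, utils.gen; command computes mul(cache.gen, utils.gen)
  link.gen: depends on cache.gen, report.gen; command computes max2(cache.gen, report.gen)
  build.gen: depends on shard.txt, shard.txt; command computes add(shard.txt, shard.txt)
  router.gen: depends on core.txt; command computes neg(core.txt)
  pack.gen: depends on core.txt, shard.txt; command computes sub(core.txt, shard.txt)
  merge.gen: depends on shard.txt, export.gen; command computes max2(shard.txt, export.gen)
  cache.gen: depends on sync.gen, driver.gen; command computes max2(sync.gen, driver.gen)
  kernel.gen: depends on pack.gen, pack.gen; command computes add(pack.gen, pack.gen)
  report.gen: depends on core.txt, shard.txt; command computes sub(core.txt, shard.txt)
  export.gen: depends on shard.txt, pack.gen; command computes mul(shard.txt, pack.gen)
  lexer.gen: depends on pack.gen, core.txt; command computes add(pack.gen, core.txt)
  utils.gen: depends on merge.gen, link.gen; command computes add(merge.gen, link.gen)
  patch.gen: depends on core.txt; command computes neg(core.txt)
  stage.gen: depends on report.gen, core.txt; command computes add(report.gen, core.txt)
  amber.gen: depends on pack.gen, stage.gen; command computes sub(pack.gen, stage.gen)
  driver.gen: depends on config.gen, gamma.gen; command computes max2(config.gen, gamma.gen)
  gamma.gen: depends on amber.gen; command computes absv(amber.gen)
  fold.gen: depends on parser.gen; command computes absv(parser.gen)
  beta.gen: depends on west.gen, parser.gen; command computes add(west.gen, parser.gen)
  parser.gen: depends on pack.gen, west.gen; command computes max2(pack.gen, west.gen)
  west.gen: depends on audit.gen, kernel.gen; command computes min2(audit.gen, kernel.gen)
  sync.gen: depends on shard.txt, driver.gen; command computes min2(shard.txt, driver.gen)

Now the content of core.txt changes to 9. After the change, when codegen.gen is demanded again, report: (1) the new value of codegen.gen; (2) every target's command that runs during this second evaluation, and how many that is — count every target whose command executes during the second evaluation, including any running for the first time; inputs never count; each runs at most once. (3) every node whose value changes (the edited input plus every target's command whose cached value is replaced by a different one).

New value of codegen.gen: 81.
Target commands that run: amber.gen, cache.gen, codegen.gen, config.gen, driver.gen, export.gen, gamma.gen, link.gen, merge.gen, pack.gen, report.gen, stage.gen, sync.gen, utils.gen — 14 in total.
Values that change: amber.gen, cache.gen, codegen.gen, config.gen, core.txt, driver.gen, export.gen, gamma.gen, link.gen, pack.gen, report.gen, stage.gen, utils.gen.

First evaluation (everything demanded from the output):
  pack.gen = sub(-3, -5) = 2
  export.gen = mul(-5, 2) = -10
  merge.gen = max2(-5, -10) = -5
  report.gen = sub(-3, -5) = 2
  stage.gen = add(2, -3) = -1
  amber.gen = sub(2, -1) = 3
  config.gen = mul(3, -3) = -9
  gamma.gen = absv(3) = 3
  driver.gen = max2(-9, 3) = 3
  sync.gen = min2(-5, 3) = -5
  cache.gen = max2(-5, 3) = 3
  link.gen = max2(3, 2) = 3
  utils.gen = add(-5, 3) = -2
  codegen.gen = mul(3, -2) = -6

Propagation after the edit:
  pack.gen: runs — core.txt -3->9; result 14.
  export.gen: runs — pack.gen 2->14; result -70.
  merge.gen: runs — export.gen -10->-70; result -5 (same value as before).
  report.gen: runs — core.txt -3->9; result 14.
  stage.gen: runs — report.gen 2->14; core.txt -3->9; result 23.
  amber.gen: runs — pack.gen 2->14; stage.gen -1->23; result -9.
  config.gen: runs — amber.gen 3->-9; core.txt -3->9; result -81.
  gamma.gen: runs — amber.gen 3->-9; result 9.
  driver.gen: runs — config.gen -9->-81; gamma.gen 3->9; result 9.
  sync.gen: runs — driver.gen 3->9; result -5 (same value as before).
  cache.gen: runs — driver.gen 3->9; result 9.
  link.gen: runs — cache.gen 3->9; report.gen 2->14; result 14.
  utils.gen: runs — link.gen 3->14; result 9.
  codegen.gen: runs — cache.gen 3->9; utils.gen -2->9; result 81.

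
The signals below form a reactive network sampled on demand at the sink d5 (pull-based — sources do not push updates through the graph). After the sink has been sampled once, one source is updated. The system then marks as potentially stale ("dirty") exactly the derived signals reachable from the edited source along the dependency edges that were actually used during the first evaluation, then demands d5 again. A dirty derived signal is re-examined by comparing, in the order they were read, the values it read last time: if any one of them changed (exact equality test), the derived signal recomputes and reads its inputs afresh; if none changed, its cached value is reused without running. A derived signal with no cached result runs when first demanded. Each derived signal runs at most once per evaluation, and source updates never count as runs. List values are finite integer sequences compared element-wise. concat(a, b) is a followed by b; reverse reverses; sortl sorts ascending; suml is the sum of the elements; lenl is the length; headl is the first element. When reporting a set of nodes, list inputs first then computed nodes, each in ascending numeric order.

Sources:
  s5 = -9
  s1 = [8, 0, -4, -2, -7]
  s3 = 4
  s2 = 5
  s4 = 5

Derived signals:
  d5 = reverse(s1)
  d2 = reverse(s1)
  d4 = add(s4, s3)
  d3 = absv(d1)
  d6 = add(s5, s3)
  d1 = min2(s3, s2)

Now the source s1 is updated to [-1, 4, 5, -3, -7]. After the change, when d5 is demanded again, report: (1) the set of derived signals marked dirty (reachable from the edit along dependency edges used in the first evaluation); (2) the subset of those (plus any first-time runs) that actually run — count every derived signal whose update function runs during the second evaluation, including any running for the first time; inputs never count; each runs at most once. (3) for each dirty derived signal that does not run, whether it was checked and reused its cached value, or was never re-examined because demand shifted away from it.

Dirty set: d5.
Run set: d5 (1 run).
All dirty derived signals ended up running.

Initial pass — values computed on the first demand:
  d5 = reverse([8, 0, -4, -2, -7]) = [-7, -2, -4, 0, 8]

Second demand — change propagation:
  d5: re-runs because s1 [8, 0, -4, -2, -7]->[-1, 4, 5, -3, -7]; new result [-7, -3, 5, 4, -1].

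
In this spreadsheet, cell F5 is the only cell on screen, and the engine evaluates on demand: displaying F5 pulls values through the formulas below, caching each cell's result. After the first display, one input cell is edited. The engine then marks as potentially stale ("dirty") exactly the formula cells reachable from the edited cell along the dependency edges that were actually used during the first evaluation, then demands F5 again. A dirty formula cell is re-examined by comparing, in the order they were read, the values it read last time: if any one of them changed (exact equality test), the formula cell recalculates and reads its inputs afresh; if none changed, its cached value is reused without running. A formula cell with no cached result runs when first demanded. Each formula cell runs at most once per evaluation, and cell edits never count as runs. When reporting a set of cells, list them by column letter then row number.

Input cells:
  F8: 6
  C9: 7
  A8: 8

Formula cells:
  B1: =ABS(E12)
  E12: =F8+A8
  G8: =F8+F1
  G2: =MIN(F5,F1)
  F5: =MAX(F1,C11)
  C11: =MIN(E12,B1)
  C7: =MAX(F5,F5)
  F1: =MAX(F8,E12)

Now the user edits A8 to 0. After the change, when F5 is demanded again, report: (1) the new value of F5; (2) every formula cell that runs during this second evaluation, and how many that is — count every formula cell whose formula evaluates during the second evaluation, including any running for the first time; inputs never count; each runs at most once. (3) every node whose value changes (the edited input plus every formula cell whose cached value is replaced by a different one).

Initial pass — values computed on the first demand:
  E12 = 6 + 8 = 14
  B1 = ABS(14) = 14
  C11 = MIN(14, 14) = 14
  F1 = MAX(6, 14) = 14
  F5 = MAX(14, 14) = 14

Second demand — change propagation:
  E12: re-runs because A8 8->0; new result 6.
  B1: re-runs because E12 14->6; new result 6.
  C11: re-runs because E12 14->6; B1 14->6; new result 6.
  F1: re-runs because E12 14->6; new result 6.
  F5: re-runs because F1 14->6; C11 14->6; new result 6.

F5 now evaluates to 6.
Run set: B1, C11, E12, F1, F5 (5 run).
Changed values: A8, B1, C11, E12, F1, F5.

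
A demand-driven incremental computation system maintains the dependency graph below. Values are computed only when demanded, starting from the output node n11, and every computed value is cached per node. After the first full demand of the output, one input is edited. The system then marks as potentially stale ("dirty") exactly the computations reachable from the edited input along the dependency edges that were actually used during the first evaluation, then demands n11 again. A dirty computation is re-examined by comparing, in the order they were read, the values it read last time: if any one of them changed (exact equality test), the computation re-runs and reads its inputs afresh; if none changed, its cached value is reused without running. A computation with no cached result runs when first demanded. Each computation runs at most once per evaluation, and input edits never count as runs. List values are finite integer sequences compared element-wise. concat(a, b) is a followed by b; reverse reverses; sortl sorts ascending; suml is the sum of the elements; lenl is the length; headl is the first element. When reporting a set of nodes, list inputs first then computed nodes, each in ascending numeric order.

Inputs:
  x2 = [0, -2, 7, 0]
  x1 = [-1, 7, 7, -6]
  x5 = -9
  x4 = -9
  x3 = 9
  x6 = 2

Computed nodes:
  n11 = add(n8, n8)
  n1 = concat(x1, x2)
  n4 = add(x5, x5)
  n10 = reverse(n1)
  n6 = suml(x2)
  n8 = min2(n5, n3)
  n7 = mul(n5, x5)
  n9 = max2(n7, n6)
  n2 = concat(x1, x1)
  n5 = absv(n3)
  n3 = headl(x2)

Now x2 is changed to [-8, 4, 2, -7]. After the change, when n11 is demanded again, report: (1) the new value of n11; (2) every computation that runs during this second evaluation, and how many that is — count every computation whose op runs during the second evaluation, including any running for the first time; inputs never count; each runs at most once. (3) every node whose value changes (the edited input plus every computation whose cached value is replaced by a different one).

New value of n11: -16.
Computations that run: n3, n5, n8, n11 — 4 in total.
Values that change: x2, n3, n5, n8, n11.

First evaluation (everything demanded from the output):
  n3 = headl([0, -2, 7, 0]) = 0
  n5 = absv(0) = 0
  n8 = min2(0, 0) = 0
  n11 = add(0, 0) = 0

Propagation after the edit:
  n3: runs — x2 [0, -2, 7, 0]->[-8, 4, 2, -7]; result -8.
  n5: runs — n3 0->-8; result 8.
  n8: runs — n5 0->8; n3 0->-8; result -8.
  n11: runs — n8 0->-8; n8 0->-8; result -16.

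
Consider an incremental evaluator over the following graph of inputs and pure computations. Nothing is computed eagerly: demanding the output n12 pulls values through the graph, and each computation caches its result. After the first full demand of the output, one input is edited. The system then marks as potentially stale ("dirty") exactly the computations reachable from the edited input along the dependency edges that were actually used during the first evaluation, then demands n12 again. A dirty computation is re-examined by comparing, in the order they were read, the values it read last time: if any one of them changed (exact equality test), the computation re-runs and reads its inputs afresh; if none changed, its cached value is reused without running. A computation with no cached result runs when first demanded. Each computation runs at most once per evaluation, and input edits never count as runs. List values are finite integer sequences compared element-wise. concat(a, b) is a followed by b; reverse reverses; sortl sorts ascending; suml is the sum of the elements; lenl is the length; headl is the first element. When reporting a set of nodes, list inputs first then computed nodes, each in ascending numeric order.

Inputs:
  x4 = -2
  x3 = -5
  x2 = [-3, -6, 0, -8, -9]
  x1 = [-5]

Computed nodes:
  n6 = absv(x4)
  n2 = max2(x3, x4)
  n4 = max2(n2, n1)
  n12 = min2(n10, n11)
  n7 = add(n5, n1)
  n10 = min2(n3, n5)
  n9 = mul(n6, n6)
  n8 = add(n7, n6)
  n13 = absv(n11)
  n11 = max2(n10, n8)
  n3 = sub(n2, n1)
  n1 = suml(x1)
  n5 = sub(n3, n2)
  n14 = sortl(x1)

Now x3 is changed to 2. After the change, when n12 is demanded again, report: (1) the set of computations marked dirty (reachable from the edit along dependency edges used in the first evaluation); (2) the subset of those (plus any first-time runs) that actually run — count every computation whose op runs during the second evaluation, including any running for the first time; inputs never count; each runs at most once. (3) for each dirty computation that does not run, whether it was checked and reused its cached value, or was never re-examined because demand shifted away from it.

Initial pass — values computed on the first demand:
  n1 = suml([-5]) = -5
  n2 = max2(-5, -2) = -2
  n3 = sub(-2, -5) = 3
  n5 = sub(3, -2) = 5
  n6 = absv(-2) = 2
  n7 = add(5, -5) = 0
  n8 = add(0, 2) = 2
  n10 = min2(3, 5) = 3
  n11 = max2(3, 2) = 3
  n12 = min2(3, 3) = 3

Second demand — change propagation:
  n2: re-runs because x3 -5->2; new result 2.
  n3: re-runs because n2 -2->2; new result 7.
  n5: re-runs because n3 3->7; n2 -2->2; new result 5 (unchanged).
  n7: re-examined; everything it read last time is the same (n5 unchanged, n1 unchanged) — cache 0 kept, no run.
  n8: re-examined; everything it read last time is the same (n7 unchanged, n6 unchanged) — cache 2 kept, no run.
  n10: re-runs because n3 3->7; new result 5.
  n11: re-runs because n10 3->5; new result 5.
  n12: re-runs because n10 3->5; n11 3->5; new result 5.

The important point: at n7 every value read last time is unchanged, so the dirty flag clears without a run.

Dirty set: n2, n3, n5, n7, n8, n10, n11, n12.
Run set: n2, n3, n5, n10, n11, n12 (6 run).
Re-examined without running (cache reused): n7, n8.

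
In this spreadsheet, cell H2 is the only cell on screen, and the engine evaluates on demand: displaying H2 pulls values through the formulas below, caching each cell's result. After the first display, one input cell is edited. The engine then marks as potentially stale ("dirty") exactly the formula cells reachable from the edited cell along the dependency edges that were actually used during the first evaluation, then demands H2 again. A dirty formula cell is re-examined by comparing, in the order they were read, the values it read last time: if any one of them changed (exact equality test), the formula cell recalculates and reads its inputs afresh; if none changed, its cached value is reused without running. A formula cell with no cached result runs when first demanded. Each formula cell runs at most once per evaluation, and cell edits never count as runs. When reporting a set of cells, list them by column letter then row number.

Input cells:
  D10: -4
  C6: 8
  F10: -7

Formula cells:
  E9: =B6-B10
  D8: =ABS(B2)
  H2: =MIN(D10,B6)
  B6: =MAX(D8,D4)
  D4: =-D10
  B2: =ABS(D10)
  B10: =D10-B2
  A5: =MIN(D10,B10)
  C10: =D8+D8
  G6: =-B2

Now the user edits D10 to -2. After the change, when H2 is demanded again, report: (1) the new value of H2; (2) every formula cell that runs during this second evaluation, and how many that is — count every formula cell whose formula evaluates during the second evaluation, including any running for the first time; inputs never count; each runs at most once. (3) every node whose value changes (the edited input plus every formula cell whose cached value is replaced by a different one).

Initial pass — values computed on the first demand:
  B2 = ABS(-4) = 4
  D4 = -(-4) = 4
  D8 = ABS(4) = 4
  B6 = MAX(4, 4) = 4
  H2 = MIN(-4, 4) = -4

Second demand — change propagation:
  B2: re-runs because D10 -4->-2; new result 2.
  D4: re-runs because D10 -4->-2; new result 2.
  D8: re-runs because B2 4->2; new result 2.
  B6: re-runs because D8 4->2; D4 4->2; new result 2.
  H2: re-runs because D10 -4->-2; B6 4->2; new result -2.

H2 now evaluates to -2.
Run set: B2, B6, D4, D8, H2 (5 run).
Changed values: B2, B6, D4, D8, D10, H2.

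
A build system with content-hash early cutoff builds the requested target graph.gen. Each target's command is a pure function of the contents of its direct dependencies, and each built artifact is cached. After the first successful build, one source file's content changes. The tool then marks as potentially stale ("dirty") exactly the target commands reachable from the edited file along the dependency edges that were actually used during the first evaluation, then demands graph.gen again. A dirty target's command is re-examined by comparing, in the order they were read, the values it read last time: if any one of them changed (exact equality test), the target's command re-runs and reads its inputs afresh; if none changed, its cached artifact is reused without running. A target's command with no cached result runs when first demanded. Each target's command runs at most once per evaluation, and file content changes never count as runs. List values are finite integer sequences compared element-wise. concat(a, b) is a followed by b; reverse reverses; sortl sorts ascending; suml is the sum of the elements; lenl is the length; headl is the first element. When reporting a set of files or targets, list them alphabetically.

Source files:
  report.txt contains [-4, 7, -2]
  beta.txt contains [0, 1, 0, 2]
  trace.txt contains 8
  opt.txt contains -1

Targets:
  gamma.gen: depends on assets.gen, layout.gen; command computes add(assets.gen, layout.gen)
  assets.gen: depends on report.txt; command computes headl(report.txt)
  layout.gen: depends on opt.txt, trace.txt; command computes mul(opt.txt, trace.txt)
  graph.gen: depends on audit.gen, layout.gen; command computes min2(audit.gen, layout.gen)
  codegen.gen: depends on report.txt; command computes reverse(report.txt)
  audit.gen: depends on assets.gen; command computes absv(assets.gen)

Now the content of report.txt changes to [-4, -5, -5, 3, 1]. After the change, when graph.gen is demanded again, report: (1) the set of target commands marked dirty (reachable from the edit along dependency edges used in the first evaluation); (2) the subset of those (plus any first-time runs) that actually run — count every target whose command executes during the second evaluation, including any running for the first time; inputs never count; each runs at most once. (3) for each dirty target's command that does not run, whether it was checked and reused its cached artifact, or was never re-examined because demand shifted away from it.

Marked dirty: assets.gen, audit.gen, graph.gen.
Target commands that run: assets.gen — 1 in total.
Checked but reused from cache: audit.gen, graph.gen.
Key observation: the change is absorbed at assets.gen — it re-runs but produces the same value, and the output's value is unchanged.

First evaluation (everything demanded from the output):
  assets.gen = headl([-4, 7, -2]) = -4
  audit.gen = absv(-4) = 4
  layout.gen = mul(-1, 8) = -8
  graph.gen = min2(4, -8) = -8

Propagation after the edit:
  assets.gen: runs — report.txt [-4, 7, -2]->[-4, -5, -5, 3, 1]; result -4 (same value as before).
  audit.gen: checked — values it read are unchanged (assets.gen unchanged); reused cached 4 without running.
  graph.gen: checked — values it read are unchanged (audit.gen unchanged, layout.gen unchanged); reused cached -8 without running.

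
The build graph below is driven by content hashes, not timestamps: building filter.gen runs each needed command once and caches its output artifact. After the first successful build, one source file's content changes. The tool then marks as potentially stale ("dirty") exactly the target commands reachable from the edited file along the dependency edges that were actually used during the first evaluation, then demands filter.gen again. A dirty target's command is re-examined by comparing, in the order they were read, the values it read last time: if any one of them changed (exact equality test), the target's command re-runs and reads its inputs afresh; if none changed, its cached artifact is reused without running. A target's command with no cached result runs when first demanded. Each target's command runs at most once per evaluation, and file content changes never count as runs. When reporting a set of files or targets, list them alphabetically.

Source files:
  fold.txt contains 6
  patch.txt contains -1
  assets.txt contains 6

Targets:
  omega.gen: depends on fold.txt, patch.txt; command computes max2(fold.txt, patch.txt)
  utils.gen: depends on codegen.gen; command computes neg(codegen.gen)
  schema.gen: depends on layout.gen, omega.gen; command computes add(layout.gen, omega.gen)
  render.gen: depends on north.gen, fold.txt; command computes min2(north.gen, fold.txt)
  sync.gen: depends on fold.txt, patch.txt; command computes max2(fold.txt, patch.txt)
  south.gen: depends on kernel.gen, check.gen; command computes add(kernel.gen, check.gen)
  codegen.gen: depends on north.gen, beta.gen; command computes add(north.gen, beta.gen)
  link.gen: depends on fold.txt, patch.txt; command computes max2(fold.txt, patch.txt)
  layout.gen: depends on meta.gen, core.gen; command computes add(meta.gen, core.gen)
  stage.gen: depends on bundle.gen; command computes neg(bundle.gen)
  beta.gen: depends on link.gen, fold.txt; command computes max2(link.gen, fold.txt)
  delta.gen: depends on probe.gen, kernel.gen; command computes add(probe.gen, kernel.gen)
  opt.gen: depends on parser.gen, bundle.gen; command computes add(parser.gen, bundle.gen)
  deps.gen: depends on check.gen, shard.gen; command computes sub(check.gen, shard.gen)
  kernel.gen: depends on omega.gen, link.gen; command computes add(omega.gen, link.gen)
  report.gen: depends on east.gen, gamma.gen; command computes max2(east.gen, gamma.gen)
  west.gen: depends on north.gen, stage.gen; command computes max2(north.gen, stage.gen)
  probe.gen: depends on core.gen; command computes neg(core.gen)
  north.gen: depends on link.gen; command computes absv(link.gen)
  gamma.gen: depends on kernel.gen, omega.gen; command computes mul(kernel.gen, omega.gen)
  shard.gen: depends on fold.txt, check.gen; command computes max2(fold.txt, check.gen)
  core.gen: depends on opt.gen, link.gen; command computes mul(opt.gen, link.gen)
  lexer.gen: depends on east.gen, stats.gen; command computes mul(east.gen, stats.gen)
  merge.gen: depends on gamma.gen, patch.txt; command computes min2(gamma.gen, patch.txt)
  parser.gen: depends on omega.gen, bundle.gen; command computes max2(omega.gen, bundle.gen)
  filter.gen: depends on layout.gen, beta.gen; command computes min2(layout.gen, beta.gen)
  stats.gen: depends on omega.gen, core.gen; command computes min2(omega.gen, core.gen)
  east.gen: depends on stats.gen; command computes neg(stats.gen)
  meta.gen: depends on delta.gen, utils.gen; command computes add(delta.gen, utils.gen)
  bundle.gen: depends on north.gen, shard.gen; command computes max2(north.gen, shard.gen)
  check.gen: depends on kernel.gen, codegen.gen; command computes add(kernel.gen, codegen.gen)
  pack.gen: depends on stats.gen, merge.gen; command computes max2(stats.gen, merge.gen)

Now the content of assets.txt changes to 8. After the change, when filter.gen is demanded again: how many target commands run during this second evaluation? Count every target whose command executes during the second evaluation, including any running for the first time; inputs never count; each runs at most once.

Initial pass — values computed on the first demand:
  link.gen = max2(6, -1) = 6
  beta.gen = max2(6, 6) = 6
  north.gen = absv(6) = 6
  codegen.gen = add(6, 6) = 12
  omega.gen = max2(6, -1) = 6
  kernel.gen = add(6, 6) = 12
  check.gen = add(12, 12) = 24
  shard.gen = max2(6, 24) = 24
  bundle.gen = max2(6, 24) = 24
  parser.gen = max2(6, 24) = 24
  opt.gen = add(24, 24) = 48
  core.gen = mul(48, 6) = 288
  probe.gen = neg(288) = -288
  delta.gen = add(-288, 12) = -276
  utils.gen = neg(12) = -12
  meta.gen = add(-276, -12) = -288
  layout.gen = add(-288, 288) = 0
  filter.gen = min2(0, 6) = 0

Second demand — change propagation:
  no demanded computation ever read assets.txt, so the edit dirties nothing and nothing runs.

The important point: nothing the output needs ever reads assets.txt, so the edit is invisible to it.

Run set: none (0 run).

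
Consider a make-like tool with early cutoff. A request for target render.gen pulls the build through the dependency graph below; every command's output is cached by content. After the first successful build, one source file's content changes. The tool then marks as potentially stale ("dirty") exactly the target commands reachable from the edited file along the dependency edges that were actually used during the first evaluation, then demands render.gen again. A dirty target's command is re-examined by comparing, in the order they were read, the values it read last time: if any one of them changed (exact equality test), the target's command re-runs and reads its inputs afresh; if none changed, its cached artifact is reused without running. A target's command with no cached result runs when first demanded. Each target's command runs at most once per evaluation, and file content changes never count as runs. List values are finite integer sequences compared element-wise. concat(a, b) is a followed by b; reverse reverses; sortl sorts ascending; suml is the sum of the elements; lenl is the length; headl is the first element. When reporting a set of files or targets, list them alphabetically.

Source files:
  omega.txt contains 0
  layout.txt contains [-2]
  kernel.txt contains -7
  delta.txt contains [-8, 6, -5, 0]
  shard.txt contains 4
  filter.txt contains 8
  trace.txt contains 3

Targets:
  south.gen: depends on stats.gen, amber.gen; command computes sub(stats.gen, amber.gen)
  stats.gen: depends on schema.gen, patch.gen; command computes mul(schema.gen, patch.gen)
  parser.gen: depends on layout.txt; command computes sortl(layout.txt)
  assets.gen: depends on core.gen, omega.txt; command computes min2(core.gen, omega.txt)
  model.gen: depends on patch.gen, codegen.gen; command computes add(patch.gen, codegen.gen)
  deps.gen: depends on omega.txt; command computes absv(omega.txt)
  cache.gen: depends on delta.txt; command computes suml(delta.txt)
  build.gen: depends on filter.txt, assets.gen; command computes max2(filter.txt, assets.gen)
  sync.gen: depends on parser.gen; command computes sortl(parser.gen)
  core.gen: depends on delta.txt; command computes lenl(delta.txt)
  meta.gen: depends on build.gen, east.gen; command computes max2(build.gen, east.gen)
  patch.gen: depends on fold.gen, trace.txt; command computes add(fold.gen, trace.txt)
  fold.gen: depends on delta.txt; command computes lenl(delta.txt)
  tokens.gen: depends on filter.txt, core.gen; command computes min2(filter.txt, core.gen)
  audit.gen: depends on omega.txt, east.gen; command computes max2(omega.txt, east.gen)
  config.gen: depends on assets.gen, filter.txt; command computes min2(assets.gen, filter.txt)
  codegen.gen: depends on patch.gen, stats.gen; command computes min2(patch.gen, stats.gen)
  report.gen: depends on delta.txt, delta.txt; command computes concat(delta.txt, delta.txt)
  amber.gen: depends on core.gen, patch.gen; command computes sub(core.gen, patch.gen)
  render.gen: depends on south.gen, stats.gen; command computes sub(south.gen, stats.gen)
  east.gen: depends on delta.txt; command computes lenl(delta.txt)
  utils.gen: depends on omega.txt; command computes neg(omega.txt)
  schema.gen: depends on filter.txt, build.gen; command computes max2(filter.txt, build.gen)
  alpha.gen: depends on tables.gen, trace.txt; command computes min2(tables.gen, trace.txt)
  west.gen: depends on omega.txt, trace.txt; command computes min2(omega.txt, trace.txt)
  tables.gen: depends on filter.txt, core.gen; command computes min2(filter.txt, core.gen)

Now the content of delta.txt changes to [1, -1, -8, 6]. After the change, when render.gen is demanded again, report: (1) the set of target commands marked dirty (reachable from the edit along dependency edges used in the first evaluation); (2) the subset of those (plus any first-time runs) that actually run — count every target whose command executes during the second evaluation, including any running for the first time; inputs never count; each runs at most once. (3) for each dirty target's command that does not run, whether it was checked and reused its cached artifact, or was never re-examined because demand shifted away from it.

The edit dirties: amber.gen, assets.gen, build.gen, core.gen, fold.gen, patch.gen, render.gen, schema.gen, south.gen, stats.gen.
2 target commands run: core.gen, fold.gen.
Cache hits after checking: amber.gen, assets.gen, build.gen, patch.gen, render.gen, schema.gen, south.gen, stats.gen.
Note where the cutoff bites: assets.gen is checked, finds nothing changed, and keeps its cache.

First demand of the output computes:
  core.gen = lenl([-8, 6, -5, 0]) = 4
  assets.gen = min2(4, 0) = 0
  build.gen = max2(8, 0) = 8
  fold.gen = lenl([-8, 6, -5, 0]) = 4
  patch.gen = add(4, 3) = 7
  amber.gen = sub(4, 7) = -3
  schema.gen = max2(8, 8) = 8
  stats.gen = mul(8, 7) = 56
  south.gen = sub(56, -3) = 59
  render.gen = sub(59, 56) = 3

After the edit, cleaning proceeds:
  core.gen: a read changed (delta.txt [-8, 6, -5, 0]->[1, -1, -8, 6]) — executes, giving 4 — identical to its old value.
  assets.gen: dirty, but its reads are unchanged (core.gen unchanged, omega.txt unchanged); cached 0 stands.
  build.gen: dirty, but its reads are unchanged (filter.txt unchanged, assets.gen unchanged); cached 8 stands.
  fold.gen: a read changed (delta.txt [-8, 6, -5, 0]->[1, -1, -8, 6]) — executes, giving 4 — identical to its old value.
  patch.gen: dirty, but its reads are unchanged (fold.gen unchanged, trace.txt unchanged); cached 7 stands.
  amber.gen: dirty, but its reads are unchanged (core.gen unchanged, patch.gen unchanged); cached -3 stands.
  schema.gen: dirty, but its reads are unchanged (filter.txt unchanged, build.gen unchanged); cached 8 stands.
  stats.gen: dirty, but its reads are unchanged (schema.gen unchanged, patch.gen unchanged); cached 56 stands.
  south.gen: dirty, but its reads are unchanged (stats.gen unchanged, amber.gen unchanged); cached 59 stands.
  render.gen: dirty, but its reads are unchanged (south.gen unchanged, stats.gen unchanged); cached 3 stands.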